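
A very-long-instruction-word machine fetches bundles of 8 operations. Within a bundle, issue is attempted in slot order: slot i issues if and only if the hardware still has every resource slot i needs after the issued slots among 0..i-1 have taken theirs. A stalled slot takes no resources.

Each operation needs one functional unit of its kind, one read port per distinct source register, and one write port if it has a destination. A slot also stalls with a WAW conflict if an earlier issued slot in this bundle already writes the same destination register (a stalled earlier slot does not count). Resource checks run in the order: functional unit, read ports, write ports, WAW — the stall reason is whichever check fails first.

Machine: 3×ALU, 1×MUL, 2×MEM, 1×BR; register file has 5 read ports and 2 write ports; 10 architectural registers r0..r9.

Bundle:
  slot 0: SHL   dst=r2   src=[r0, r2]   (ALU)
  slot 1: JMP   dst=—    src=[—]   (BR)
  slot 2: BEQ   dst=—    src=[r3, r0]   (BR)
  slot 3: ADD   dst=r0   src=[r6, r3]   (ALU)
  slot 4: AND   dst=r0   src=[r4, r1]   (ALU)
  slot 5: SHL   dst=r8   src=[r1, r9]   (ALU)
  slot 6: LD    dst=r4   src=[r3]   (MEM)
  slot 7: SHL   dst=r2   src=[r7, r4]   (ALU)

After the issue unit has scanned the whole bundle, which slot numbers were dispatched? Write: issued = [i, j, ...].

[0] ALU needs rd=2 wr=1: ok; after: ALU=2 MUL=1 MEM=2 BR=1, R=3, W=1
[1] BR needs rd=0 wr=0: ok; after: ALU=2 MUL=1 MEM=2 BR=0, R=3, W=1
[2] BR needs rd=2 wr=0: FU; after: ALU=2 MUL=1 MEM=2 BR=0, R=3, W=1
[3] ALU needs rd=2 wr=1: ok; after: ALU=1 MUL=1 MEM=2 BR=0, R=1, W=0
[4] ALU needs rd=2 wr=1: RD_PORT; after: ALU=1 MUL=1 MEM=2 BR=0, R=1, W=0
[5] ALU needs rd=2 wr=1: RD_PORT; after: ALU=1 MUL=1 MEM=2 BR=0, R=1, W=0
[6] MEM needs rd=1 wr=1: WR_PORT; after: ALU=1 MUL=1 MEM=2 BR=0, R=1, W=0
[7] ALU needs rd=2 wr=1: RD_PORT; after: ALU=1 MUL=1 MEM=2 BR=0, R=1, W=0

issued = [0, 1, 3]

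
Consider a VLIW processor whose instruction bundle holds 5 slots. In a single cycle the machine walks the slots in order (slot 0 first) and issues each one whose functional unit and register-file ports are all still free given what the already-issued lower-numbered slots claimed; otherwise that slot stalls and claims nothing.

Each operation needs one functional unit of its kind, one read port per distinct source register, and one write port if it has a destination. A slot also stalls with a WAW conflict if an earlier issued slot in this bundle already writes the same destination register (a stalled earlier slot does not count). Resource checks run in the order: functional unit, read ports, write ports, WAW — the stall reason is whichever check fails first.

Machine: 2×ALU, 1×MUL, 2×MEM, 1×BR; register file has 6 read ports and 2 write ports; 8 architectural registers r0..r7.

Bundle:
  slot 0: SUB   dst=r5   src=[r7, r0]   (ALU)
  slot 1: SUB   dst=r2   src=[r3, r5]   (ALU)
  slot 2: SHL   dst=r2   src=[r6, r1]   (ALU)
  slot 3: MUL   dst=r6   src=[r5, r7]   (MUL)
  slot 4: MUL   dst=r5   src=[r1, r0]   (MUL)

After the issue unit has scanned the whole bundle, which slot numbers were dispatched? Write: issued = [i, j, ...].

issued = [0, 1]

slot 0 (ALU): ISSUE — free A1,Mu1,Ld2,B1 rp4 wp1
slot 1 (ALU): ISSUE — free A0,Mu1,Ld2,B1 rp2 wp0
slot 2 (ALU): stall FU — free A0,Mu1,Ld2,B1 rp2 wp0
slot 3 (MUL): stall WR_PORT — free A0,Mu1,Ld2,B1 rp2 wp0
slot 4 (MUL): stall WR_PORT — free A0,Mu1,Ld2,B1 rp2 wp0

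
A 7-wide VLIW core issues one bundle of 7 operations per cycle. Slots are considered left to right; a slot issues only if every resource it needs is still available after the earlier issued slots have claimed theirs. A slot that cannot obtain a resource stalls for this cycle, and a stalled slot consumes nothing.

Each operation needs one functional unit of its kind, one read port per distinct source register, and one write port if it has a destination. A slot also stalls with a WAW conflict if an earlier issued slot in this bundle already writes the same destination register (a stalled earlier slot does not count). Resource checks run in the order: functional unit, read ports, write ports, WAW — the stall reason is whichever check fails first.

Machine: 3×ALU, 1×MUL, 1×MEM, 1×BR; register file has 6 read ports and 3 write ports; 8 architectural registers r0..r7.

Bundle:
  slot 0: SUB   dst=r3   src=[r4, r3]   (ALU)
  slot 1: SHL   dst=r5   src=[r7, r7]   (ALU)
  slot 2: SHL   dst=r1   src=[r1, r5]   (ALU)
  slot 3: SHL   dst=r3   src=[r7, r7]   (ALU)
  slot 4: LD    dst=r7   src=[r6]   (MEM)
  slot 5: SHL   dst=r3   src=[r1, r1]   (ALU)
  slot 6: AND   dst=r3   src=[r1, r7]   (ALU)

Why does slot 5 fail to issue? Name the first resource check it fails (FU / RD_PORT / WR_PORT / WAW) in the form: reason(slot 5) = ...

reason(slot 5) = FU

(0) want 1×ALU +2rd +1wr — yes → AL2|MU1|ME1|BR1|rd4|wr2
(1) want 1×ALU +1rd +1wr — yes → AL1|MU1|ME1|BR1|rd3|wr1
(2) want 1×ALU +2rd +1wr — yes → AL0|MU1|ME1|BR1|rd1|wr0
(3) want 1×ALU +1rd +1wr — FU → AL0|MU1|ME1|BR1|rd1|wr0
(4) want 1×MEM +1rd +1wr — WR_PORT → AL0|MU1|ME1|BR1|rd1|wr0
(5) want 1×ALU +1rd +1wr — FU → AL0|MU1|ME1|BR1|rd1|wr0
(6) want 1×ALU +2rd +1wr — FU → AL0|MU1|ME1|BR1|rd1|wr0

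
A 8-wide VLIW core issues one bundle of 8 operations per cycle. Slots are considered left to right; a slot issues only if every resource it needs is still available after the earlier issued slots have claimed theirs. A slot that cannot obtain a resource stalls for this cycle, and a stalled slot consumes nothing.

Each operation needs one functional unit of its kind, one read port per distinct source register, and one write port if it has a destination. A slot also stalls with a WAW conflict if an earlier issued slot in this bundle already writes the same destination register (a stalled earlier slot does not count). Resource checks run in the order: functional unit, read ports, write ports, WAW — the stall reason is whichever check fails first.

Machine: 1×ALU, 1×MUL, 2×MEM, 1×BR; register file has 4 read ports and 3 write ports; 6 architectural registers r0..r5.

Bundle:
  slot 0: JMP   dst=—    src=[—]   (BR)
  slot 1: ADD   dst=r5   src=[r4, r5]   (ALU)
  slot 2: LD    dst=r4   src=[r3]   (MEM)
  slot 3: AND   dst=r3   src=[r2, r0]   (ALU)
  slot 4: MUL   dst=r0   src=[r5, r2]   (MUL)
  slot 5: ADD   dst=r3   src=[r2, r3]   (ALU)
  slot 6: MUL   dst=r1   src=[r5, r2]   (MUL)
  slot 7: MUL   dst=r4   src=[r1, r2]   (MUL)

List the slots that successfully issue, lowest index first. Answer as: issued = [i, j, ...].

  0. BR ⇒ go  {1A/1Mu/2Ld/0B | 4r 3w}
  1. ALU→r5 ⇒ go  {0A/1Mu/2Ld/0B | 2r 2w}
  2. MEM→r4 ⇒ go  {0A/1Mu/1Ld/0B | 1r 1w}
  3. ALU→r3 ⇒ no(FU)  {0A/1Mu/1Ld/0B | 1r 1w}
  4. MUL→r0 ⇒ no(RD_PORT)  {0A/1Mu/1Ld/0B | 1r 1w}
  5. ALU→r3 ⇒ no(FU)  {0A/1Mu/1Ld/0B | 1r 1w}
  6. MUL→r1 ⇒ no(RD_PORT)  {0A/1Mu/1Ld/0B | 1r 1w}
  7. MUL→r4 ⇒ no(RD_PORT)  {0A/1Mu/1Ld/0B | 1r 1w}

issued = [0, 1, 2]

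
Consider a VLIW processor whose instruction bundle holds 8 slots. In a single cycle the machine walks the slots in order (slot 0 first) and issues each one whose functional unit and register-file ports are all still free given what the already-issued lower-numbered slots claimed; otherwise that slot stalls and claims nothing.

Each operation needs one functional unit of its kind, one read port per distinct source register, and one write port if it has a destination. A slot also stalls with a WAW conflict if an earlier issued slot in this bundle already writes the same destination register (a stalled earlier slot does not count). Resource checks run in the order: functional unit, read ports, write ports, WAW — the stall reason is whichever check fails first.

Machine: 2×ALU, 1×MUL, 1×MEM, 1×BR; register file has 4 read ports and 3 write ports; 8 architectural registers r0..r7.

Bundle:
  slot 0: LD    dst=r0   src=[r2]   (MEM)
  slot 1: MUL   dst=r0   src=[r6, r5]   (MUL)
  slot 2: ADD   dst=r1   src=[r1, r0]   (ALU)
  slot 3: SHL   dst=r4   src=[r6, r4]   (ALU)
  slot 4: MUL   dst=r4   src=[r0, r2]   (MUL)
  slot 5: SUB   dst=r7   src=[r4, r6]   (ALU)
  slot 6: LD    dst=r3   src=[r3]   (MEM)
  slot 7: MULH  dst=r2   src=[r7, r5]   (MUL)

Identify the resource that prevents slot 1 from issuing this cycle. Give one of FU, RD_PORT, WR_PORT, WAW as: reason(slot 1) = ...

reason(slot 1) = WAW

  0. MEM→r0 ⇒ go  {2A/1Mu/0Ld/1B | 3r 2w}
  1. MUL→r0 ⇒ no(WAW)  {2A/1Mu/0Ld/1B | 3r 2w}
  2. ALU→r1 ⇒ go  {1A/1Mu/0Ld/1B | 1r 1w}
  3. ALU→r4 ⇒ no(RD_PORT)  {1A/1Mu/0Ld/1B | 1r 1w}
  4. MUL→r4 ⇒ no(RD_PORT)  {1A/1Mu/0Ld/1B | 1r 1w}
  5. ALU→r7 ⇒ no(RD_PORT)  {1A/1Mu/0Ld/1B | 1r 1w}
  6. MEM→r3 ⇒ no(FU)  {1A/1Mu/0Ld/1B | 1r 1w}
  7. MUL→r2 ⇒ no(RD_PORT)  {1A/1Mu/0Ld/1B | 1r 1w}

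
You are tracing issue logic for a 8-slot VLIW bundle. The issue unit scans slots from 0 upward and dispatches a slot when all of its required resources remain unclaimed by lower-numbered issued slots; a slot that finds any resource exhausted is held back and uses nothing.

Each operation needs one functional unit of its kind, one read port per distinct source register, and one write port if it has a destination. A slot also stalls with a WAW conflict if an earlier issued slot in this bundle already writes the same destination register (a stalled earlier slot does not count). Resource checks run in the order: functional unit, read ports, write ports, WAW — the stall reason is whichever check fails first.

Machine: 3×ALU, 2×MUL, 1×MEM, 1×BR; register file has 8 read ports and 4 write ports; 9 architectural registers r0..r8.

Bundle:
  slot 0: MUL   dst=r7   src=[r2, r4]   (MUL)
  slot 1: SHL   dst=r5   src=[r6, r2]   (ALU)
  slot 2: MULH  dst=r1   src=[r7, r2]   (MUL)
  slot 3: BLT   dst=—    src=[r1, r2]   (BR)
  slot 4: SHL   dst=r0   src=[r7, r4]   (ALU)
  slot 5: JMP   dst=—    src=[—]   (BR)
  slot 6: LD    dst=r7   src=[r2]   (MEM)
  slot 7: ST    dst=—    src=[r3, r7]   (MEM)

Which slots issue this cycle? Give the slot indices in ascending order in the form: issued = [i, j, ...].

issued = [0, 1, 2, 3]

[0] MUL needs rd=2 wr=1: ok; after: ALU=3 MUL=1 MEM=1 BR=1, R=6, W=3
[1] ALU needs rd=2 wr=1: ok; after: ALU=2 MUL=1 MEM=1 BR=1, R=4, W=2
[2] MUL needs rd=2 wr=1: ok; after: ALU=2 MUL=0 MEM=1 BR=1, R=2, W=1
[3] BR needs rd=2 wr=0: ok; after: ALU=2 MUL=0 MEM=1 BR=0, R=0, W=1
[4] ALU needs rd=2 wr=1: RD_PORT; after: ALU=2 MUL=0 MEM=1 BR=0, R=0, W=1
[5] BR needs rd=0 wr=0: FU; after: ALU=2 MUL=0 MEM=1 BR=0, R=0, W=1
[6] MEM needs rd=1 wr=1: RD_PORT; after: ALU=2 MUL=0 MEM=1 BR=0, R=0, W=1
[7] MEM needs rd=2 wr=0: RD_PORT; after: ALU=2 MUL=0 MEM=1 BR=0, R=0, W=1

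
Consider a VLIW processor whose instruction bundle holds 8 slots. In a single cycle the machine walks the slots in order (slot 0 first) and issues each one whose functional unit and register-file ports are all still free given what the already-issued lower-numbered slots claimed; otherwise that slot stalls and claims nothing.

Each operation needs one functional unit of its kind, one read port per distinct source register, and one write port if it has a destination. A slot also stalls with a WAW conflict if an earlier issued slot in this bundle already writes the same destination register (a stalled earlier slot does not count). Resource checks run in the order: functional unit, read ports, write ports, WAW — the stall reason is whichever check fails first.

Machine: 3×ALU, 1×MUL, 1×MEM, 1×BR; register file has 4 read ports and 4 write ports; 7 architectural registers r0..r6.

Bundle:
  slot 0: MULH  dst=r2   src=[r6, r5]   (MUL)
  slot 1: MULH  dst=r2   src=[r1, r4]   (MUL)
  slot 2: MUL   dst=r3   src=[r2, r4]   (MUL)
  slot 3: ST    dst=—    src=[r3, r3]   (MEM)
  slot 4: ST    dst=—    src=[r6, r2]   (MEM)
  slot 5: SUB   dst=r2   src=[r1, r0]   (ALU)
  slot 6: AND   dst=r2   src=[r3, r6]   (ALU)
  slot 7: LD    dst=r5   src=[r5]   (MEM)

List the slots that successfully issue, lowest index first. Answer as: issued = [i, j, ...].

issued = [0, 3]

(0) want 1×MUL +2rd +1wr — yes → AL3|MU0|ME1|BR1|rd2|wr3
(1) want 1×MUL +2rd +1wr — FU → AL3|MU0|ME1|BR1|rd2|wr3
(2) want 1×MUL +2rd +1wr — FU → AL3|MU0|ME1|BR1|rd2|wr3
(3) want 1×MEM +1rd +0wr — yes → AL3|MU0|ME0|BR1|rd1|wr3
(4) want 1×MEM +2rd +0wr — FU → AL3|MU0|ME0|BR1|rd1|wr3
(5) want 1×ALU +2rd +1wr — RD_PORT → AL3|MU0|ME0|BR1|rd1|wr3
(6) want 1×ALU +2rd +1wr — RD_PORT → AL3|MU0|ME0|BR1|rd1|wr3
(7) want 1×MEM +1rd +1wr — FU → AL3|MU0|ME0|BR1|rd1|wr3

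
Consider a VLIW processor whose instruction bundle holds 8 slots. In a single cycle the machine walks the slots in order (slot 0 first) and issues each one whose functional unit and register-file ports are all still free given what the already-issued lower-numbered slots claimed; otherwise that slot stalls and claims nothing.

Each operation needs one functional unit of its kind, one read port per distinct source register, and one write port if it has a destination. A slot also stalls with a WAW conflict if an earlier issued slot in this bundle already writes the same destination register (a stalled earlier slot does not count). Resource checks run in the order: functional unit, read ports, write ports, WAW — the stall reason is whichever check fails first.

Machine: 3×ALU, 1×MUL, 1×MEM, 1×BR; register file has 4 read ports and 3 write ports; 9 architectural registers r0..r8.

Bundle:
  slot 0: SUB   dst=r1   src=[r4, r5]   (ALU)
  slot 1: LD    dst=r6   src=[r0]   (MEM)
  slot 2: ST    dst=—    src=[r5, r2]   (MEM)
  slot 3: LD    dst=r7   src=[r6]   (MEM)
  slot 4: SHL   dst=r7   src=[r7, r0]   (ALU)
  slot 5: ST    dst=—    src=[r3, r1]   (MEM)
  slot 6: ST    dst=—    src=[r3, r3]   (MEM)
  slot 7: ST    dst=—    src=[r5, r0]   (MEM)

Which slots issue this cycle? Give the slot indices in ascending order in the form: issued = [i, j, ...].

issued = [0, 1]

(0) want 1×ALU +2rd +1wr — yes → AL2|MU1|ME1|BR1|rd2|wr2
(1) want 1×MEM +1rd +1wr — yes → AL2|MU1|ME0|BR1|rd1|wr1
(2) want 1×MEM +2rd +0wr — FU → AL2|MU1|ME0|BR1|rd1|wr1
(3) want 1×MEM +1rd +1wr — FU → AL2|MU1|ME0|BR1|rd1|wr1
(4) want 1×ALU +2rd +1wr — RD_PORT → AL2|MU1|ME0|BR1|rd1|wr1
(5) want 1×MEM +2rd +0wr — FU → AL2|MU1|ME0|BR1|rd1|wr1
(6) want 1×MEM +1rd +0wr — FU → AL2|MU1|ME0|BR1|rd1|wr1
(7) want 1×MEM +2rd +0wr — FU → AL2|MU1|ME0|BR1|rd1|wr1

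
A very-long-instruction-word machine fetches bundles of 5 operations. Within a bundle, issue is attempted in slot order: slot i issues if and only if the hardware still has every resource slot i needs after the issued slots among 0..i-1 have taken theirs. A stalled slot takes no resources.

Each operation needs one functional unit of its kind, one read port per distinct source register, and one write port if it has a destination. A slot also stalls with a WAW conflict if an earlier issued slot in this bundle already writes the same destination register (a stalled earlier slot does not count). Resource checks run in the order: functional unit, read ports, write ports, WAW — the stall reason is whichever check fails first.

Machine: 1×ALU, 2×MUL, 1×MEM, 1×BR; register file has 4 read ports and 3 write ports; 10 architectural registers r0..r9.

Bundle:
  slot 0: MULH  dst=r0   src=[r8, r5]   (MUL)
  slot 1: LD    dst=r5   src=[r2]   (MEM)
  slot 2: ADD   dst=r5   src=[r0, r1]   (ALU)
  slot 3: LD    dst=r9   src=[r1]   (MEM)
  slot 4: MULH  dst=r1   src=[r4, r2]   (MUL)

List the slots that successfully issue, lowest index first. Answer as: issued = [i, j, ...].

[0] MUL needs rd=2 wr=1: ok; after: ALU=1 MUL=1 MEM=1 BR=1, R=2, W=2
[1] MEM needs rd=1 wr=1: ok; after: ALU=1 MUL=1 MEM=0 BR=1, R=1, W=1
[2] ALU needs rd=2 wr=1: RD_PORT; after: ALU=1 MUL=1 MEM=0 BR=1, R=1, W=1
[3] MEM needs rd=1 wr=1: FU; after: ALU=1 MUL=1 MEM=0 BR=1, R=1, W=1
[4] MUL needs rd=2 wr=1: RD_PORT; after: ALU=1 MUL=1 MEM=0 BR=1, R=1, W=1

issued = [0, 1]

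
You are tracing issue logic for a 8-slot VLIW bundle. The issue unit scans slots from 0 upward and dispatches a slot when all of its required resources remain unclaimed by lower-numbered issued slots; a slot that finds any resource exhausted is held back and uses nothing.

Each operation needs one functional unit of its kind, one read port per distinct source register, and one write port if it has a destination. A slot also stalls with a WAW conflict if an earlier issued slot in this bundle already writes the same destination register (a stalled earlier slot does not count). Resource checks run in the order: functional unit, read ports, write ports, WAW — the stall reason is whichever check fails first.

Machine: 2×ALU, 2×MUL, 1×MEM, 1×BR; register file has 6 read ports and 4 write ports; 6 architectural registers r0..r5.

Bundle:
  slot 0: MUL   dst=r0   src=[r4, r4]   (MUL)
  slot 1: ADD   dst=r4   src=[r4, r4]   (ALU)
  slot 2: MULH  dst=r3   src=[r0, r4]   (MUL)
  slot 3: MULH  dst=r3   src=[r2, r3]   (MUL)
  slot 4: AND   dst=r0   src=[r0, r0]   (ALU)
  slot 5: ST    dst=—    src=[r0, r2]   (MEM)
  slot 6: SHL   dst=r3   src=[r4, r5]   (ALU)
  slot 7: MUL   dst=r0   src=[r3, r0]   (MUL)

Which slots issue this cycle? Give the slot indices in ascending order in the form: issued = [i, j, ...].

slot 0 (MUL): ISSUE — free A2,Mu1,Ld1,B1 rp5 wp3
slot 1 (ALU): ISSUE — free A1,Mu1,Ld1,B1 rp4 wp2
slot 2 (MUL): ISSUE — free A1,Mu0,Ld1,B1 rp2 wp1
slot 3 (MUL): stall FU — free A1,Mu0,Ld1,B1 rp2 wp1
slot 4 (ALU): stall WAW — free A1,Mu0,Ld1,B1 rp2 wp1
slot 5 (MEM): ISSUE — free A1,Mu0,Ld0,B1 rp0 wp1
slot 6 (ALU): stall RD_PORT — free A1,Mu0,Ld0,B1 rp0 wp1
slot 7 (MUL): stall FU — free A1,Mu0,Ld0,B1 rp0 wp1

issued = [0, 1, 2, 5]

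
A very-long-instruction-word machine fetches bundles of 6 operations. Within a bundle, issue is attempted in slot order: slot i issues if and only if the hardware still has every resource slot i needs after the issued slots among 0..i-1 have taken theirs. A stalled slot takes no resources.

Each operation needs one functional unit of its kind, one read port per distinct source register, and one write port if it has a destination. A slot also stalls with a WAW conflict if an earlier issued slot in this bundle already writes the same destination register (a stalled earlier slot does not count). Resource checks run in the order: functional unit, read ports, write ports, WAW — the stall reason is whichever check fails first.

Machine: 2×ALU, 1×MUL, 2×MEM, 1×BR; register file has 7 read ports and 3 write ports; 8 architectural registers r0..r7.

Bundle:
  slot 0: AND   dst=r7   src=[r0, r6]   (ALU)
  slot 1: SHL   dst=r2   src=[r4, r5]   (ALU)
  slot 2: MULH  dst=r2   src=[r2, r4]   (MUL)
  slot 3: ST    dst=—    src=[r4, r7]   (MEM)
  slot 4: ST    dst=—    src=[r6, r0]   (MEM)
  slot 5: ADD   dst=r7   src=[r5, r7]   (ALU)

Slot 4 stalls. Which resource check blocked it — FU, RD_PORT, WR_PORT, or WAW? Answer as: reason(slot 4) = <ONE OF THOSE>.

slot 0 (ALU): ISSUE — free A1,Mu1,Ld2,B1 rp5 wp2
slot 1 (ALU): ISSUE — free A0,Mu1,Ld2,B1 rp3 wp1
slot 2 (MUL): stall WAW — free A0,Mu1,Ld2,B1 rp3 wp1
slot 3 (MEM): ISSUE — free A0,Mu1,Ld1,B1 rp1 wp1
slot 4 (MEM): stall RD_PORT — free A0,Mu1,Ld1,B1 rp1 wp1
slot 5 (ALU): stall FU — free A0,Mu1,Ld1,B1 rp1 wp1

reason(slot 4) = RD_PORT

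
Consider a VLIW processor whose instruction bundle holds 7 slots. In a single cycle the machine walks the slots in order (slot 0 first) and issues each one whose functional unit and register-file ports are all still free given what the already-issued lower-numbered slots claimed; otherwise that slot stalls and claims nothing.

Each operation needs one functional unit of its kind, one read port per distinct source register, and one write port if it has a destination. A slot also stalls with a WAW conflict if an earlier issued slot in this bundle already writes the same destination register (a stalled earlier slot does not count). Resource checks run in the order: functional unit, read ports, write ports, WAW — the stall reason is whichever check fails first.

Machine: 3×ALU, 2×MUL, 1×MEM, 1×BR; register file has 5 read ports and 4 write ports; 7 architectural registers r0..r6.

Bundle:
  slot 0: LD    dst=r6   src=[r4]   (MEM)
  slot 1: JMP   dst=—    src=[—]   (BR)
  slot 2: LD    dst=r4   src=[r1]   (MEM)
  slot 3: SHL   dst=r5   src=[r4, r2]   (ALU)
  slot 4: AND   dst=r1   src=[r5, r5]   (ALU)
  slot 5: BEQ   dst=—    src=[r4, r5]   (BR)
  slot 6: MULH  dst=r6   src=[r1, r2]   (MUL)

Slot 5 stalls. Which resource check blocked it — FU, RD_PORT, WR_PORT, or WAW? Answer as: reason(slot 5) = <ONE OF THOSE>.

(0) want 1×MEM +1rd +1wr — yes → AL3|MU2|ME0|BR1|rd4|wr3
(1) want 1×BR +0rd +0wr — yes → AL3|MU2|ME0|BR0|rd4|wr3
(2) want 1×MEM +1rd +1wr — FU → AL3|MU2|ME0|BR0|rd4|wr3
(3) want 1×ALU +2rd +1wr — yes → AL2|MU2|ME0|BR0|rd2|wr2
(4) want 1×ALU +1rd +1wr — yes → AL1|MU2|ME0|BR0|rd1|wr1
(5) want 1×BR +2rd +0wr — FU → AL1|MU2|ME0|BR0|rd1|wr1
(6) want 1×MUL +2rd +1wr — RD_PORT → AL1|MU2|ME0|BR0|rd1|wr1

reason(slot 5) = FU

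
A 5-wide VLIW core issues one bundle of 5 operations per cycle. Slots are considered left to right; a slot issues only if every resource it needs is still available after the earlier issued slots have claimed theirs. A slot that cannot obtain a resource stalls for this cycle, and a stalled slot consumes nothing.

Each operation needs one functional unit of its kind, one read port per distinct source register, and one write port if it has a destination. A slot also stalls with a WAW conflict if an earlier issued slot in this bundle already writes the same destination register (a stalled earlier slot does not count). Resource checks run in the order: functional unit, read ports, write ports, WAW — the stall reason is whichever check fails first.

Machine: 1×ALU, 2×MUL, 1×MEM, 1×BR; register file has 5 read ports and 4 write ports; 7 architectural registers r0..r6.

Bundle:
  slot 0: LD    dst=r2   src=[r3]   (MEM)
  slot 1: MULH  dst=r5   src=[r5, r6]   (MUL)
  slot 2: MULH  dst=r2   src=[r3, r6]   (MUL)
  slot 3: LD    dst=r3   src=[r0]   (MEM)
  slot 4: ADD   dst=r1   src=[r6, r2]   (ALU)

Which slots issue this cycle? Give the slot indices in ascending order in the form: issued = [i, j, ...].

[0] MEM needs rd=1 wr=1: ok; after: ALU=1 MUL=2 MEM=0 BR=1, R=4, W=3
[1] MUL needs rd=2 wr=1: ok; after: ALU=1 MUL=1 MEM=0 BR=1, R=2, W=2
[2] MUL needs rd=2 wr=1: WAW; after: ALU=1 MUL=1 MEM=0 BR=1, R=2, W=2
[3] MEM needs rd=1 wr=1: FU; after: ALU=1 MUL=1 MEM=0 BR=1, R=2, W=2
[4] ALU needs rd=2 wr=1: ok; after: ALU=0 MUL=1 MEM=0 BR=1, R=0, W=1

issued = [0, 1, 4]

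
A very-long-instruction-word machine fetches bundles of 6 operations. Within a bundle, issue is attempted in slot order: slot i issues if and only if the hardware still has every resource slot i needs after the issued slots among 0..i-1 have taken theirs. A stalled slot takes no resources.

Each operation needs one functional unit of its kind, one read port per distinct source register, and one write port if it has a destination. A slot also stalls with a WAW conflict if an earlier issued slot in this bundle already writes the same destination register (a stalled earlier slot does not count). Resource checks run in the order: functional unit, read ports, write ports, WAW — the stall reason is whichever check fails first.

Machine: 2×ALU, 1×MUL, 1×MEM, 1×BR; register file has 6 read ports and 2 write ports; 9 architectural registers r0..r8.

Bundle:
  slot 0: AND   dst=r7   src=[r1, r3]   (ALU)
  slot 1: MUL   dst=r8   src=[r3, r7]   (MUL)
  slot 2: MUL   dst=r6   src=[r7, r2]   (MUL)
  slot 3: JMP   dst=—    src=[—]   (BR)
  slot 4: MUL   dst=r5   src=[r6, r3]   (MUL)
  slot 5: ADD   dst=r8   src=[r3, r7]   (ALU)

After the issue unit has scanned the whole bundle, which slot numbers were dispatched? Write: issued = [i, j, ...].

issued = [0, 1, 3]

[0] ALU needs rd=2 wr=1: ok; after: ALU=1 MUL=1 MEM=1 BR=1, R=4, W=1
[1] MUL needs rd=2 wr=1: ok; after: ALU=1 MUL=0 MEM=1 BR=1, R=2, W=0
[2] MUL needs rd=2 wr=1: FU; after: ALU=1 MUL=0 MEM=1 BR=1, R=2, W=0
[3] BR needs rd=0 wr=0: ok; after: ALU=1 MUL=0 MEM=1 BR=0, R=2, W=0
[4] MUL needs rd=2 wr=1: FU; after: ALU=1 MUL=0 MEM=1 BR=0, R=2, W=0
[5] ALU needs rd=2 wr=1: WR_PORT; after: ALU=1 MUL=0 MEM=1 BR=0, R=2, W=0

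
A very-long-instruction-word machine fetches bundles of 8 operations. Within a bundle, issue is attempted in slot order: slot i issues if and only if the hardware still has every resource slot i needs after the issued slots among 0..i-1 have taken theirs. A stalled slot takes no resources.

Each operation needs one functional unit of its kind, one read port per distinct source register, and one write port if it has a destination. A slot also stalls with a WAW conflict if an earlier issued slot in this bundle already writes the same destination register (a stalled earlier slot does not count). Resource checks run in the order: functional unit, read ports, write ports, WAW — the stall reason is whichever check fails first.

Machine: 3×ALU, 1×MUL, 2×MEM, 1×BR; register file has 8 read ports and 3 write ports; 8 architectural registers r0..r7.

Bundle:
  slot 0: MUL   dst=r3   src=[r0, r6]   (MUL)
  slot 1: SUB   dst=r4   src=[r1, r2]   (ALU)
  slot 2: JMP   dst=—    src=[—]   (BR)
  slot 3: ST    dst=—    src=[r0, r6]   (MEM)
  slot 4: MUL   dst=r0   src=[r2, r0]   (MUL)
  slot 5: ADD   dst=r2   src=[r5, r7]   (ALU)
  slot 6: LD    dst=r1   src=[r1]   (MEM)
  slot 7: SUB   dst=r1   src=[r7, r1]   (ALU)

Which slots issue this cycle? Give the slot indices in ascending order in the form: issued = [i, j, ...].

slot 0 (MUL): ISSUE — free A3,Mu0,Ld2,B1 rp6 wp2
slot 1 (ALU): ISSUE — free A2,Mu0,Ld2,B1 rp4 wp1
slot 2 (BR): ISSUE — free A2,Mu0,Ld2,B0 rp4 wp1
slot 3 (MEM): ISSUE — free A2,Mu0,Ld1,B0 rp2 wp1
slot 4 (MUL): stall FU — free A2,Mu0,Ld1,B0 rp2 wp1
slot 5 (ALU): ISSUE — free A1,Mu0,Ld1,B0 rp0 wp0
slot 6 (MEM): stall RD_PORT — free A1,Mu0,Ld1,B0 rp0 wp0
slot 7 (ALU): stall RD_PORT — free A1,Mu0,Ld1,B0 rp0 wp0

issued = [0, 1, 2, 3, 5]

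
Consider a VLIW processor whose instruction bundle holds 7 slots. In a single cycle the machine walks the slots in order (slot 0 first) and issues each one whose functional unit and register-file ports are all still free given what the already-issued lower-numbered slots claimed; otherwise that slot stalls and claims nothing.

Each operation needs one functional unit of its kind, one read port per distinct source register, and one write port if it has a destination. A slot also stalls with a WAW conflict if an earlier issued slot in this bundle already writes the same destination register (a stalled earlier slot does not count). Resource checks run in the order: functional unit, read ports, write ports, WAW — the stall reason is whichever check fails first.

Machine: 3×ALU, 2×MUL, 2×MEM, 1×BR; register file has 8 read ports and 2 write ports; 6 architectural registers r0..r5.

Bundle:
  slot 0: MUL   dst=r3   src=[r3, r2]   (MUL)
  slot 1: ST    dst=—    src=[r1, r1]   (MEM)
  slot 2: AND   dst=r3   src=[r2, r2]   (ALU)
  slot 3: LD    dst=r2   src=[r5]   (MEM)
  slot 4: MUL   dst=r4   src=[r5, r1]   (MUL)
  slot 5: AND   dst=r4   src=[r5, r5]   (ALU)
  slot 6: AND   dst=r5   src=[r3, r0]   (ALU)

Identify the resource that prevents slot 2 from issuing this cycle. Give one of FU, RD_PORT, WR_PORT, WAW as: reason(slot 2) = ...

reason(slot 2) = WAW

#0 MUL src=r3,r2 dispatched  <A:3 Mu:1 Ld:2 B:1 rd:6 wr:1>
#1 MEM src=r1,r1 dispatched  <A:3 Mu:1 Ld:1 B:1 rd:5 wr:1>
#2 ALU src=r2,r2 held:WAW  <A:3 Mu:1 Ld:1 B:1 rd:5 wr:1>
#3 MEM src=r5 dispatched  <A:3 Mu:1 Ld:0 B:1 rd:4 wr:0>
#4 MUL src=r5,r1 held:WR_PORT  <A:3 Mu:1 Ld:0 B:1 rd:4 wr:0>
#5 ALU src=r5,r5 held:WR_PORT  <A:3 Mu:1 Ld:0 B:1 rd:4 wr:0>
#6 ALU src=r3,r0 held:WR_PORT  <A:3 Mu:1 Ld:0 B:1 rd:4 wr:0>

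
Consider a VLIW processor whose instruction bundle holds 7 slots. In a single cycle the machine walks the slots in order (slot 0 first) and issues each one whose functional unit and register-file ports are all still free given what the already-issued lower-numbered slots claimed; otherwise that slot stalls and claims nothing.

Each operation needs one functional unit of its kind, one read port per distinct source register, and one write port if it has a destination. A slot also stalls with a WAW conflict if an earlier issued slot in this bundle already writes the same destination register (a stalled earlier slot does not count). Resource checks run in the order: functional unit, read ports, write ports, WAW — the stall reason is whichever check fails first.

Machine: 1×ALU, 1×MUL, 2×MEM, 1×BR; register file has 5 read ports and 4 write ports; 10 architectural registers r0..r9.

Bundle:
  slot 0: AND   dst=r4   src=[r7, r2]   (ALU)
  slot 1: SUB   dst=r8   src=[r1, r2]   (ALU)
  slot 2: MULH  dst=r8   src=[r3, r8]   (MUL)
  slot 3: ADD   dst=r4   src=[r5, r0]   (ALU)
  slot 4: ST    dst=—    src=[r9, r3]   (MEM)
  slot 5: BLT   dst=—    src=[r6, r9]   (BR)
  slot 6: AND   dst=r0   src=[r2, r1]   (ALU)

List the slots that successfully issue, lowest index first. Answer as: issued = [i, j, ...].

  0. ALU→r4 ⇒ go  {0A/1Mu/2Ld/1B | 3r 3w}
  1. ALU→r8 ⇒ no(FU)  {0A/1Mu/2Ld/1B | 3r 3w}
  2. MUL→r8 ⇒ go  {0A/0Mu/2Ld/1B | 1r 2w}
  3. ALU→r4 ⇒ no(FU)  {0A/0Mu/2Ld/1B | 1r 2w}
  4. MEM ⇒ no(RD_PORT)  {0A/0Mu/2Ld/1B | 1r 2w}
  5. BR ⇒ no(RD_PORT)  {0A/0Mu/2Ld/1B | 1r 2w}
  6. ALU→r0 ⇒ no(FU)  {0A/0Mu/2Ld/1B | 1r 2w}

issued = [0, 2]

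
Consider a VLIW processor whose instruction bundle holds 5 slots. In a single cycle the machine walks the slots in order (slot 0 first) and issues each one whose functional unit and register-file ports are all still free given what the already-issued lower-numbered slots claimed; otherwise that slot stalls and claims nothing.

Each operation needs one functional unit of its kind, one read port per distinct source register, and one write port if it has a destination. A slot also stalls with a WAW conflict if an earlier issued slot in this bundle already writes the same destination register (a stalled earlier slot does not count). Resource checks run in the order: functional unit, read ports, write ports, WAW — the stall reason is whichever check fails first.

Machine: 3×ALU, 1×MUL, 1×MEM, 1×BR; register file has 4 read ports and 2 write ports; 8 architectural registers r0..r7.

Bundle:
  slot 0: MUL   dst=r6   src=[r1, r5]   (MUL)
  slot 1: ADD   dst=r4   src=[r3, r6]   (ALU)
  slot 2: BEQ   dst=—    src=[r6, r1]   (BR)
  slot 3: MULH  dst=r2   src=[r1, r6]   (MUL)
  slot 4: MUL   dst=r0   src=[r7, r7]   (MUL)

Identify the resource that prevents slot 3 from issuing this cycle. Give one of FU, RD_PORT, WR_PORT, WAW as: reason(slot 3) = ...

reason(slot 3) = FU

#0 MUL src=r1,r5 dispatched  <A:3 Mu:0 Ld:1 B:1 rd:2 wr:1>
#1 ALU src=r3,r6 dispatched  <A:2 Mu:0 Ld:1 B:1 rd:0 wr:0>
#2 BR src=r6,r1 held:RD_PORT  <A:2 Mu:0 Ld:1 B:1 rd:0 wr:0>
#3 MUL src=r1,r6 held:FU  <A:2 Mu:0 Ld:1 B:1 rd:0 wr:0>
#4 MUL src=r7,r7 held:FU  <A:2 Mu:0 Ld:1 B:1 rd:0 wr:0>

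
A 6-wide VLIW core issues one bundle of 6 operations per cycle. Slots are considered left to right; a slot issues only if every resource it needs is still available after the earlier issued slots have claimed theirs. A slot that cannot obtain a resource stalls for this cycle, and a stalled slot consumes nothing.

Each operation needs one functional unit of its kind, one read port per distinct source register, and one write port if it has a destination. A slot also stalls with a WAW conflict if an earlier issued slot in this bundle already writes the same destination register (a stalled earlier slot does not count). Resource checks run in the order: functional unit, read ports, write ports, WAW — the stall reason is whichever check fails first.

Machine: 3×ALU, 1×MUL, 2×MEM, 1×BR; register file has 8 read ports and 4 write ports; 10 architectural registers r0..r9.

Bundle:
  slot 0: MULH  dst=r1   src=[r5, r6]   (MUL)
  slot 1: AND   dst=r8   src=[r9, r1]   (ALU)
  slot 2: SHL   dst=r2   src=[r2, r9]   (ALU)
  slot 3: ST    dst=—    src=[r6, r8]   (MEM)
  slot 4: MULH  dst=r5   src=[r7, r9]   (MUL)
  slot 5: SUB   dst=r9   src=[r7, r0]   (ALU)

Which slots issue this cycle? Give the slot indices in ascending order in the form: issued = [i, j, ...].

issued = [0, 1, 2, 3]

slot 0 (MUL): ISSUE — free A3,Mu0,Ld2,B1 rp6 wp3
slot 1 (ALU): ISSUE — free A2,Mu0,Ld2,B1 rp4 wp2
slot 2 (ALU): ISSUE — free A1,Mu0,Ld2,B1 rp2 wp1
slot 3 (MEM): ISSUE — free A1,Mu0,Ld1,B1 rp0 wp1
slot 4 (MUL): stall FU — free A1,Mu0,Ld1,B1 rp0 wp1
slot 5 (ALU): stall RD_PORT — free A1,Mu0,Ld1,B1 rp0 wp1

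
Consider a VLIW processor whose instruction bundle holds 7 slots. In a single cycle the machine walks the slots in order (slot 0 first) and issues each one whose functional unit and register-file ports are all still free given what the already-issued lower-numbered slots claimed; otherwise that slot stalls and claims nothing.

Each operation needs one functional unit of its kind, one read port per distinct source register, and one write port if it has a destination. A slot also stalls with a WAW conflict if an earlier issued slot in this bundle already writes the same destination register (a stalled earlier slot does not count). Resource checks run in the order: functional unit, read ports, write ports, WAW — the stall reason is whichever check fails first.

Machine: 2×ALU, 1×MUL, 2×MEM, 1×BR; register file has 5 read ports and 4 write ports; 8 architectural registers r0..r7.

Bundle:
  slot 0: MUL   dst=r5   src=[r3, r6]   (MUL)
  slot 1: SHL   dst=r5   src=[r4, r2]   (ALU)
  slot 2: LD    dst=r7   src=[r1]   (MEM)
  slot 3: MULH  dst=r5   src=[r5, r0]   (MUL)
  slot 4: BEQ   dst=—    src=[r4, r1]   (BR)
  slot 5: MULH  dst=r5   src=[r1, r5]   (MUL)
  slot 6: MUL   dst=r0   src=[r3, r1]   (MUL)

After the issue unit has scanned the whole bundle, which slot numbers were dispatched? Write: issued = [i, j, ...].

slot 0 (MUL): ISSUE — free A2,Mu0,Ld2,B1 rp3 wp3
slot 1 (ALU): stall WAW — free A2,Mu0,Ld2,B1 rp3 wp3
slot 2 (MEM): ISSUE — free A2,Mu0,Ld1,B1 rp2 wp2
slot 3 (MUL): stall FU — free A2,Mu0,Ld1,B1 rp2 wp2
slot 4 (BR): ISSUE — free A2,Mu0,Ld1,B0 rp0 wp2
slot 5 (MUL): stall FU — free A2,Mu0,Ld1,B0 rp0 wp2
slot 6 (MUL): stall FU — free A2,Mu0,Ld1,B0 rp0 wp2

issued = [0, 2, 4]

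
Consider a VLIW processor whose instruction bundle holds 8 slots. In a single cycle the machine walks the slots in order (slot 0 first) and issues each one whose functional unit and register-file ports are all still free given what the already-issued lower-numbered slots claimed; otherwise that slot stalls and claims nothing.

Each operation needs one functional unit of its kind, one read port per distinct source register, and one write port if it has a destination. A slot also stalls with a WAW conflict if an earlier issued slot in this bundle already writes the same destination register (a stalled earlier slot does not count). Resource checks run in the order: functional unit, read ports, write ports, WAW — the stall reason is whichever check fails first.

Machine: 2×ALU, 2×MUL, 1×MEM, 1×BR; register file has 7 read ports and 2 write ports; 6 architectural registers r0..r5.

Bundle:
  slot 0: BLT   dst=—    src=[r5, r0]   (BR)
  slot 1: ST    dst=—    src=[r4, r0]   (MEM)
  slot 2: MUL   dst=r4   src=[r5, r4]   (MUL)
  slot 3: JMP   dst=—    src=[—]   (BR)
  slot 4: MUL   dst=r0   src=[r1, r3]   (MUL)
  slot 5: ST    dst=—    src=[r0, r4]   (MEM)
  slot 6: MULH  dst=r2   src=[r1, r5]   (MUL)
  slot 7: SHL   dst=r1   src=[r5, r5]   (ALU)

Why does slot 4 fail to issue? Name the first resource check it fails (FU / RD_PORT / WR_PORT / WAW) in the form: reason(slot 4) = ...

reason(slot 4) = RD_PORT

#0 BR src=r5,r0 dispatched  <A:2 Mu:2 Ld:1 B:0 rd:5 wr:2>
#1 MEM src=r4,r0 dispatched  <A:2 Mu:2 Ld:0 B:0 rd:3 wr:2>
#2 MUL src=r5,r4 dispatched  <A:2 Mu:1 Ld:0 B:0 rd:1 wr:1>
#3 BR src=- held:FU  <A:2 Mu:1 Ld:0 B:0 rd:1 wr:1>
#4 MUL src=r1,r3 held:RD_PORT  <A:2 Mu:1 Ld:0 B:0 rd:1 wr:1>
#5 MEM src=r0,r4 held:FU  <A:2 Mu:1 Ld:0 B:0 rd:1 wr:1>
#6 MUL src=r1,r5 held:RD_PORT  <A:2 Mu:1 Ld:0 B:0 rd:1 wr:1>
#7 ALU src=r5,r5 dispatched  <A:1 Mu:1 Ld:0 B:0 rd:0 wr:0>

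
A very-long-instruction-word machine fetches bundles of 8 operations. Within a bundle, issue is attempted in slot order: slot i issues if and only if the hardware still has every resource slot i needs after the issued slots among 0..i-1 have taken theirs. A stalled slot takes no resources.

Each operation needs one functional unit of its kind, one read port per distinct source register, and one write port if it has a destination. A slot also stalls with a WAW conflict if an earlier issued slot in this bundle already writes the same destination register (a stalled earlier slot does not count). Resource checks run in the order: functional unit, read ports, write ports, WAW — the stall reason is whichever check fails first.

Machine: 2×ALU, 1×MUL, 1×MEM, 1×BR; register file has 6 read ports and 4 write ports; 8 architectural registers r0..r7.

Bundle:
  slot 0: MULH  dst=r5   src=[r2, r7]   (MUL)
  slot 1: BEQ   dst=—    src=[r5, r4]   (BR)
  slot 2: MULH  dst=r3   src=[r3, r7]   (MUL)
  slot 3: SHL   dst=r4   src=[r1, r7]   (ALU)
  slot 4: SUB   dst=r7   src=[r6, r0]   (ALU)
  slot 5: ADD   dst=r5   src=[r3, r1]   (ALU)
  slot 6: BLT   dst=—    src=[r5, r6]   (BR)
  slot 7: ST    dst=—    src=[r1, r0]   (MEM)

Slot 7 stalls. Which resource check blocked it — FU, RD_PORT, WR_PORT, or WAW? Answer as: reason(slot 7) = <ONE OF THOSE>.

reason(slot 7) = RD_PORT

  0. MUL→r5 ⇒ go  {2A/0Mu/1Ld/1B | 4r 3w}
  1. BR ⇒ go  {2A/0Mu/1Ld/0B | 2r 3w}
  2. MUL→r3 ⇒ no(FU)  {2A/0Mu/1Ld/0B | 2r 3w}
  3. ALU→r4 ⇒ go  {1A/0Mu/1Ld/0B | 0r 2w}
  4. ALU→r7 ⇒ no(RD_PORT)  {1A/0Mu/1Ld/0B | 0r 2w}
  5. ALU→r5 ⇒ no(RD_PORT)  {1A/0Mu/1Ld/0B | 0r 2w}
  6. BR ⇒ no(FU)  {1A/0Mu/1Ld/0B | 0r 2w}
  7. MEM ⇒ no(RD_PORT)  {1A/0Mu/1Ld/0B | 0r 2w}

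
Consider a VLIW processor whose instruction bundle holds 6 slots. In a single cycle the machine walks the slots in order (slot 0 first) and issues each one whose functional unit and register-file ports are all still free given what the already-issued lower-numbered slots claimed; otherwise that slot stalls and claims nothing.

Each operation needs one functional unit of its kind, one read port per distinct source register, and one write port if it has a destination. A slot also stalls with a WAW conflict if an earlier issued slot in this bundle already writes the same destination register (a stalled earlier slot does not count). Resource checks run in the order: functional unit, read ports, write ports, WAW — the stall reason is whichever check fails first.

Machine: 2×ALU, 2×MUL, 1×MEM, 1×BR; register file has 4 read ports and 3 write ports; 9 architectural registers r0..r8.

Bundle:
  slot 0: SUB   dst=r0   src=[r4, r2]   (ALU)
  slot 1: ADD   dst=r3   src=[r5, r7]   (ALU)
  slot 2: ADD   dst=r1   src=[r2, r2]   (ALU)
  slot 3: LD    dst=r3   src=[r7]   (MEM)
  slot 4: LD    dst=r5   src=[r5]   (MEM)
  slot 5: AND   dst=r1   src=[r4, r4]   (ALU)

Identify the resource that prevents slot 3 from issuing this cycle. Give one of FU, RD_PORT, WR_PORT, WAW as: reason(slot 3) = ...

reason(slot 3) = RD_PORT

slot 0 (ALU): ISSUE — free A1,Mu2,Ld1,B1 rp2 wp2
slot 1 (ALU): ISSUE — free A0,Mu2,Ld1,B1 rp0 wp1
slot 2 (ALU): stall FU — free A0,Mu2,Ld1,B1 rp0 wp1
slot 3 (MEM): stall RD_PORT — free A0,Mu2,Ld1,B1 rp0 wp1
slot 4 (MEM): stall RD_PORT — free A0,Mu2,Ld1,B1 rp0 wp1
slot 5 (ALU): stall FU — free A0,Mu2,Ld1,B1 rp0 wp1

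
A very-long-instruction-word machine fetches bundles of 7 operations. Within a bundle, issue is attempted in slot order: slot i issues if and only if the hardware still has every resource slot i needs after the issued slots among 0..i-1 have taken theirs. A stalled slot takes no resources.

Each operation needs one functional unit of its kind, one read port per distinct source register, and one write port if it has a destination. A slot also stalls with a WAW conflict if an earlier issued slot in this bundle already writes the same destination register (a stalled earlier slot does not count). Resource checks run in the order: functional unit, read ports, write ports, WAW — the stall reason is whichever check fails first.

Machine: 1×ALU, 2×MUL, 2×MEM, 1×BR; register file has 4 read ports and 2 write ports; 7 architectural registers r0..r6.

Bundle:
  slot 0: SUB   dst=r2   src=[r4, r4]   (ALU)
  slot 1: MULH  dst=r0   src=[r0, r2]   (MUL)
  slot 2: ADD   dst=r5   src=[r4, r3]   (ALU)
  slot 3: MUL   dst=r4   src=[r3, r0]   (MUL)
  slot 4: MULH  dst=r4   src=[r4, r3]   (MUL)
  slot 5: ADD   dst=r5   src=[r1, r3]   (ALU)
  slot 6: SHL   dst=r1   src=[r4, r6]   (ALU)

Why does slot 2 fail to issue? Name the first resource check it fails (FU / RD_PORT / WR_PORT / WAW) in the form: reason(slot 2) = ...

reason(slot 2) = FU

#0 ALU src=r4,r4 dispatched  <A:0 Mu:2 Ld:2 B:1 rd:3 wr:1>
#1 MUL src=r0,r2 dispatched  <A:0 Mu:1 Ld:2 B:1 rd:1 wr:0>
#2 ALU src=r4,r3 held:FU  <A:0 Mu:1 Ld:2 B:1 rd:1 wr:0>
#3 MUL src=r3,r0 held:RD_PORT  <A:0 Mu:1 Ld:2 B:1 rd:1 wr:0>
#4 MUL src=r4,r3 held:RD_PORT  <A:0 Mu:1 Ld:2 B:1 rd:1 wr:0>
#5 ALU src=r1,r3 held:FU  <A:0 Mu:1 Ld:2 B:1 rd:1 wr:0>
#6 ALU src=r4,r6 held:FU  <A:0 Mu:1 Ld:2 B:1 rd:1 wr:0>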